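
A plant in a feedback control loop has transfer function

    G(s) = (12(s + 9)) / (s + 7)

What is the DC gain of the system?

At s = 0 each factor (s + a) contributes a and each (s^2 + bs + c) contributes c.
G(0) = 12·(9) / ((7)) = 108/7 = 108/7.

G(0) = 108/7 ≈ 15.43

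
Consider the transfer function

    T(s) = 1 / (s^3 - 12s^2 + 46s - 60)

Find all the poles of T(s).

The poles are the roots of the denominator s^3 - 12s^2 + 46s - 60 = 0.
Trying s = 6: the polynomial evaluates to 0, so (s - 6) is a factor.
Dividing out leaves s^2 - 6s + 10 = 0.
The quadratic formula then gives s = 3 ± 1j.

s = 3 + j, 3 - j, 6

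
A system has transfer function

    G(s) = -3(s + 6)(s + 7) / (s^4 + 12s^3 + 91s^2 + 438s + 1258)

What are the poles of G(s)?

s = -1 + 6j, -1 - 6j, -5 + 3j, -5 - 3j

The poles are the roots of the denominator s^4 + 12s^3 + 91s^2 + 438s + 1258 = 0.
No real roots exist; factor into two real quadratics: (s^2 + 2s + 37)(s^2 + 10s + 34) = 0.
Each quadratic gives a conjugate pair via the quadratic formula.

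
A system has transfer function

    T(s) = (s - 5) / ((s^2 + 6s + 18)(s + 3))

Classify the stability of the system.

The poles can be read from the denominator factors: s = -3 + 3j, -3 - 3j, -3.
Since all poles lie strictly in the left half-plane, the system is stable.

stable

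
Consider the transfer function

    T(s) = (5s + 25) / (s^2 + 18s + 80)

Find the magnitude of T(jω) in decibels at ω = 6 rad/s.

Substitute s = j6: numerator = 25 + j30, denominator = 44 + j108.
|T(j6)| = |25 + j30| / |44 + j108| = 39.051 / 116.62 ≈ 0.3349.
In decibels: 20·log₁₀(0.3349) ≈ -9.50 dB.

|T(j6)|_dB ≈ -9.50 dB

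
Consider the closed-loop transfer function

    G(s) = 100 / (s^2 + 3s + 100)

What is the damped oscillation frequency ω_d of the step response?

ω_d ≈ 9.887 rad/s

Comparing s^2 + 3s + 100 to s^2 + 2ζωₙs + ωₙ²: ωₙ = 10 rad/s and ζ = 3/(2·10) = 0.15.
ζωₙ = 3/2 = 1.5, so ω_d = ωₙ√(1−ζ²) = √(ωₙ² − (ζωₙ)²) = √(100 − 1.5²) = √97.75 ≈ 9.887 rad/s.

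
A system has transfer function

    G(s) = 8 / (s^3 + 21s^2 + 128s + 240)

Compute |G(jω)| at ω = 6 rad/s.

Substitute s = j6: numerator = 8, denominator = -516 + j552.
|G(j6)| = |8| / |-516 + j552| = 8 / 755.62 ≈ 0.01059.

|G(j6)| ≈ 0.01059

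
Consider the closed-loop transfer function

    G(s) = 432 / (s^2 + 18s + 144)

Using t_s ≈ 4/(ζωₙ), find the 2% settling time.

t_s ≈ 0.4444 s

Comparing s^2 + 18s + 144 to s^2 + 2ζωₙs + ωₙ²: ωₙ = 12 rad/s and ζ = 18/(2·12) = 0.75.
ζωₙ = 18/2 = 9, so t_s ≈ 4/(ζωₙ) = 4/9 ≈ 0.4444 s.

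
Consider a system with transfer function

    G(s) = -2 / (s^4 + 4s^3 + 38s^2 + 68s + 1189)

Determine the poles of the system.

s = 2 ± 5j, -4 ± 5j

The poles are the roots of the denominator s^4 + 4s^3 + 38s^2 + 68s + 1189 = 0.
No real roots exist; factor into two real quadratics: (s^2 - 4s + 29)(s^2 + 8s + 41) = 0.
Each quadratic gives a conjugate pair via the quadratic formula.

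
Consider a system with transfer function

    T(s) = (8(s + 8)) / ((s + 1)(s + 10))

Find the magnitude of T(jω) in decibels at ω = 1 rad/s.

Substitute s = j1: numerator = 64 + j8, denominator = 9 + j11.
|T(j1)| = |64 + j8| / |9 + j11| = 64.498 / 14.213 ≈ 4.538.
In decibels: 20·log₁₀(4.538) ≈ 13.1 dB.

|T(j1)|_dB ≈ 13.1 dB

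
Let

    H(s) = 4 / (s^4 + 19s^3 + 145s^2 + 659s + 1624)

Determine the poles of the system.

s = -2 ± 5j, -8, -7

The poles are the roots of the denominator s^4 + 19s^3 + 145s^2 + 659s + 1624 = 0.
Trying s = -8: the polynomial evaluates to 0, so (s + 8) is a factor.
Dividing out leaves s^3 + 11s^2 + 57s + 203 = 0.
This factors further as (s^2 + 4s + 29)(s + 7) = 0.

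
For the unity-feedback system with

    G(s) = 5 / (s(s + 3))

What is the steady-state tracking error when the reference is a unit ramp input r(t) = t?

G(s) has one pole at the origin.
This is a Type 1 system. Kv = lim_{s→0} s·G(s) = 5/3.
e_ss = 1/Kv = 1/(5/3) = 3/5 ≈ 0.6000.

e_ss = 0.6000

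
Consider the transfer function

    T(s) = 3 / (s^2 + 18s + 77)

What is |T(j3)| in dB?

|T(j3)|_dB ≈ -29.2 dB

Substitute s = j3: numerator = 3, denominator = 68 + j54.
|T(j3)| = |3| / |68 + j54| = 3 / 86.833 ≈ 0.03455.
In decibels: 20·log₁₀(0.03455) ≈ -29.2 dB.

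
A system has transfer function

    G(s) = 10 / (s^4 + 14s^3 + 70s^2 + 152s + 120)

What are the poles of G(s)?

s = -6, -2, -3 ± j

The poles are the roots of the denominator s^4 + 14s^3 + 70s^2 + 152s + 120 = 0.
Trying s = -6: the polynomial evaluates to 0, so (s + 6) is a factor.
Dividing out leaves s^3 + 8s^2 + 22s + 20 = 0.
This factors further as (s + 2)(s^2 + 6s + 10) = 0.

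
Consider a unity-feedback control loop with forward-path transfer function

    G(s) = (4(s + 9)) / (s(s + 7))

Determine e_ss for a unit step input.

e_ss = 0

G(s) has one pole at the origin.
This is a Type 1 system; for a step input the steady-state error is zero.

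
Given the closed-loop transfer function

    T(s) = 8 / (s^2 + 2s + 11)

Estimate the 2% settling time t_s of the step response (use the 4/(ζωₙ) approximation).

Comparing s^2 + 2s + 11 to s^2 + 2ζωₙs + ωₙ²: ωₙ = √11 ≈ 3.317 rad/s and ζ = 2/(2·√11) ≈ 0.3015.
ζωₙ = 2/2 = 1, so t_s ≈ 4/(ζωₙ) = 4/1 = 4 s.

t_s ≈ 4 s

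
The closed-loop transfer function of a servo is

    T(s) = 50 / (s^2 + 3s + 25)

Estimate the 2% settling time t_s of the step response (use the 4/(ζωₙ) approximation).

Comparing s^2 + 3s + 25 to s^2 + 2ζωₙs + ωₙ²: ωₙ = 5 rad/s and ζ = 3/(2·5) = 0.3.
ζωₙ = 3/2 = 1.5, so t_s ≈ 4/(ζωₙ) = 4/1.5 ≈ 2.667 s.

t_s ≈ 2.667 s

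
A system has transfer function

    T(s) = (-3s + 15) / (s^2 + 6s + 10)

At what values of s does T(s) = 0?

Set the numerator to zero: -3s + 15 = 0, i.e. -3·(s - 5) = 0.
So s = 5.

s = 5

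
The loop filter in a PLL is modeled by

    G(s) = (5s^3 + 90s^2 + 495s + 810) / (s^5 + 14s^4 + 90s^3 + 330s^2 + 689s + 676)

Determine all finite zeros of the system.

s = -6, -3, -9

Set the numerator to zero: 5s^3 + 90s^2 + 495s + 810 = 0, i.e. 5·(s^3 + 18s^2 + 99s + 162) = 0.
Factoring: (s + 6)(s + 3)(s + 9) = 0.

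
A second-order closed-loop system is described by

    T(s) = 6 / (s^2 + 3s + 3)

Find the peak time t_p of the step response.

t_p ≈ 3.628 s

Comparing s^2 + 3s + 3 to s^2 + 2ζωₙs + ωₙ²: ωₙ = √3 ≈ 1.732 rad/s and ζ = 3/(2·√3) ≈ 0.8660.
ζωₙ = 3/2 = 1.5, so ω_d = ωₙ√(1−ζ²) = √(ωₙ² − (ζωₙ)²) = √(3 − 1.5²) = √0.75 ≈ 0.8660 rad/s.
t_p = π/ω_d = π/0.8660 ≈ 3.628 s.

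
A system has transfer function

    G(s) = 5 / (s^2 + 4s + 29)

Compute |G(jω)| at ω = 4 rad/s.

|G(j4)| ≈ 0.2425

Substitute s = j4: numerator = 5, denominator = 13 + j16.
|G(j4)| = |5| / |13 + j16| = 5 / 20.616 ≈ 0.2425.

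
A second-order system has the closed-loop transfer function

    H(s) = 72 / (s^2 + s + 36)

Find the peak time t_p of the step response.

Comparing s^2 + s + 36 to s^2 + 2ζωₙs + ωₙ²: ωₙ = 6 rad/s and ζ = 1/(2·6) ≈ 0.08333.
ζωₙ = 1/2 = 0.5, so ω_d = ωₙ√(1−ζ²) = √(ωₙ² − (ζωₙ)²) = √(36 − 0.5²) = √35.75 ≈ 5.979 rad/s.
t_p = π/ω_d = π/5.979 ≈ 0.5254 s.

t_p ≈ 0.5254 s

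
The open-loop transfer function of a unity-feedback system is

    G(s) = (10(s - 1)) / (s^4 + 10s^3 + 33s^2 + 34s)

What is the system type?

Type 1

The denominator has 1 factor of s at the origin (free integrator), so this is a Type 1 system.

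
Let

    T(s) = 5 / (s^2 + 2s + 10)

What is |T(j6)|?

Substitute s = j6: numerator = 5, denominator = -26 + j12.
|T(j6)| = |5| / |-26 + j12| = 5 / 28.636 ≈ 0.1746.

|T(j6)| ≈ 0.1746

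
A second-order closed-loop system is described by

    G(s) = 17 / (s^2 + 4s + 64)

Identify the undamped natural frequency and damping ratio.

ωₙ = 8 rad/s, ζ = 0.25

Compare the denominator to the standard form s^2 + 2ζωₙs + ωₙ².
ωₙ² = 64, so ωₙ = 8 rad/s.
2ζωₙ = 4, so ζ = 4/(2·8) = 0.25.
With ζ = 0.25 the response is underdamped.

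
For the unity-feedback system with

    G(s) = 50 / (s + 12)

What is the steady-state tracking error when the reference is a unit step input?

e_ss = 0.1935

G(s) has no poles at the origin.
This is a Type 0 system. Kp = lim_{s→0} G(s) = 50/12 = 25/6.
e_ss = 1/(1 + Kp) = 1/(1 + 25/6) = 6/31 ≈ 0.1935.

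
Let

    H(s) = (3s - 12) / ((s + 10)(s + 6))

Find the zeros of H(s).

Set the numerator to zero: 3s - 12 = 0, i.e. 3·(s - 4) = 0.
So s = 4.

s = 4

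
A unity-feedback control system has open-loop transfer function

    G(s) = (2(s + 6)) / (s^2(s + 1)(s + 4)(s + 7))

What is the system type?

Type 2

The denominator has 2 factors of s at the origin (free integrators), so this is a Type 2 system.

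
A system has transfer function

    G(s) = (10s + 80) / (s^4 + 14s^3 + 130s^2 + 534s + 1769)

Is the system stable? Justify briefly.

The denominator s^4 + 14s^3 + 130s^2 + 534s + 1769 factors as (s^2 + 4s + 29)(s^2 + 10s + 61), giving poles at s = -2 ± 5j, -5 ± 6j.
Since all poles lie strictly in the left half-plane, the system is stable.

stable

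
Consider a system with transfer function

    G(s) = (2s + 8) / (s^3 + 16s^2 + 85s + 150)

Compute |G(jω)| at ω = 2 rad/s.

|G(j2)| ≈ 0.04877

Substitute s = j2: numerator = 8 + j4, denominator = 86 + j162.
|G(j2)| = |8 + j4| / |86 + j162| = 8.9443 / 183.41 ≈ 0.04877.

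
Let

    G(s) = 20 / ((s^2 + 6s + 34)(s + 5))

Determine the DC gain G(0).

Set s = 0: G(0) = (20) / (170) = 2/17.

G(0) = 2/17 ≈ 0.1176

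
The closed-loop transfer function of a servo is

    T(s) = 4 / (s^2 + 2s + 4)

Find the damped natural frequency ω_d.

Comparing s^2 + 2s + 4 to s^2 + 2ζωₙs + ωₙ²: ωₙ = 2 rad/s and ζ = 2/(2·2) = 0.5.
ζωₙ = 2/2 = 1, so ω_d = ωₙ√(1−ζ²) = √(ωₙ² − (ζωₙ)²) = √(4 − 1²) = √3 ≈ 1.732 rad/s.

ω_d ≈ 1.732 rad/s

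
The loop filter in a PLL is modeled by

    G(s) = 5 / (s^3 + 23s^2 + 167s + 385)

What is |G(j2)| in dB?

|G(j2)|_dB ≈ -38.9 dB

Substitute s = j2: numerator = 5, denominator = 293 + j326.
|G(j2)| = |5| / |293 + j326| = 5 / 438.32 ≈ 0.01141.
In decibels: 20·log₁₀(0.01141) ≈ -38.9 dB.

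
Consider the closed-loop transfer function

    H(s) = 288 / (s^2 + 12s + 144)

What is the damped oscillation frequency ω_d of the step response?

ω_d ≈ 10.39 rad/s

Comparing s^2 + 12s + 144 to s^2 + 2ζωₙs + ωₙ²: ωₙ = 12 rad/s and ζ = 12/(2·12) = 0.5.
ζωₙ = 12/2 = 6, so ω_d = ωₙ√(1−ζ²) = √(ωₙ² − (ζωₙ)²) = √(144 − 6²) = √108 ≈ 10.39 rad/s.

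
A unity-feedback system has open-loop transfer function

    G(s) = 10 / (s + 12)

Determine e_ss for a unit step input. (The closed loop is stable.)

G(s) has no poles at the origin.
This is a Type 0 system. Kp = lim_{s→0} G(s) = 10/12 = 5/6.
e_ss = 1/(1 + Kp) = 1/(1 + 5/6) = 6/11 ≈ 0.5455.

e_ss = 0.5455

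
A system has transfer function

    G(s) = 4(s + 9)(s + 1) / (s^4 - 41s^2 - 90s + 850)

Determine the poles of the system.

s = -5 ± 3j, 5, 5

The poles are the roots of the denominator s^4 - 41s^2 - 90s + 850 = 0.
Trying s = 5: the polynomial evaluates to 0, so (s - 5) is a factor.
Dividing out leaves s^3 + 5s^2 - 16s - 170 = 0.
This factors further as (s^2 + 10s + 34)(s - 5) = 0.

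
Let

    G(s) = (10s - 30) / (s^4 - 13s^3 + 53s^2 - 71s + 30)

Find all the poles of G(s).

The poles are the roots of the denominator s^4 - 13s^3 + 53s^2 - 71s + 30 = 0.
Trying s = 6: the polynomial evaluates to 0, so (s - 6) is a factor.
Dividing out leaves s^3 - 7s^2 + 11s - 5 = 0.
This factors further as (s - 1)^2(s - 5) = 0.

s = 6, 1, 5, 1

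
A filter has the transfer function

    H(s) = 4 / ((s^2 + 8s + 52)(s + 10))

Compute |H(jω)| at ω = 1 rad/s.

Substitute s = j1: numerator = 4, denominator = 502 + j131.
|H(j1)| = |4| / |502 + j131| = 4 / 518.81 ≈ 0.007710.

|H(j1)| ≈ 0.007710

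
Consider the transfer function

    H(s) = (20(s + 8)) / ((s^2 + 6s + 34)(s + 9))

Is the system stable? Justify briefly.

The poles can be read from the denominator factors: s = -3 ± 5j, -9.
Since all poles lie strictly in the left half-plane, the system is stable.

stable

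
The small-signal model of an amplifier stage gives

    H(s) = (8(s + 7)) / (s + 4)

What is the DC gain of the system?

H(0) = 14

At s = 0 each factor (s + a) contributes a and each (s^2 + bs + c) contributes c.
H(0) = 8·(7) / ((4)) = 56/4 = 14.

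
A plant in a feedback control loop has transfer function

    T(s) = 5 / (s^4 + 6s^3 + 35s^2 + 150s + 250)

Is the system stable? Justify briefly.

marginally stable

The denominator s^4 + 6s^3 + 35s^2 + 150s + 250 factors as (s^2 + 25)(s^2 + 6s + 10), giving poles at s = 5j, -5j, -3 + j, -3 - j.
Since the simple pole(s) at s = 5j, -5j lie on the jω-axis with none in the right half-plane, the system is marginally stable.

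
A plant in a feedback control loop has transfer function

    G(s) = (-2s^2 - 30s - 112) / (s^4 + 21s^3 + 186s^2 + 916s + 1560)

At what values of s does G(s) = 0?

Set the numerator to zero: -2s^2 - 30s - 112 = 0, i.e. -2·(s^2 + 15s + 56) = 0.
Factoring: (s + 8)(s + 7) = 0.

s = -8, -7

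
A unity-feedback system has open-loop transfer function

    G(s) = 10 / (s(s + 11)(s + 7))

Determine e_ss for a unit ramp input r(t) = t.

G(s) has one pole at the origin.
This is a Type 1 system. Kv = lim_{s→0} s·G(s) = 10/77.
e_ss = 1/Kv = 1/(10/77) = 77/10 ≈ 7.700.

e_ss = 7.700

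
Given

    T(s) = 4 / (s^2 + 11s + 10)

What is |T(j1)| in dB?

|T(j1)|_dB ≈ -11.0 dB

Substitute s = j1: numerator = 4, denominator = 9 + j11.
|T(j1)| = |4| / |9 + j11| = 4 / 14.213 ≈ 0.2814.
In decibels: 20·log₁₀(0.2814) ≈ -11.0 dB.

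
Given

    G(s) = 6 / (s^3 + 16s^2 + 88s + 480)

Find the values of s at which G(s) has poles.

The poles are the roots of the denominator s^3 + 16s^2 + 88s + 480 = 0.
Trying s = -12: the polynomial evaluates to 0, so (s + 12) is a factor.
Dividing out leaves s^2 + 4s + 40 = 0.
The quadratic formula then gives s = -2 ± 6j.

s = -2 ± 6j, -12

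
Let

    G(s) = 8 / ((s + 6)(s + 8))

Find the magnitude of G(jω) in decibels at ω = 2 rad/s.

Substitute s = j2: numerator = 8, denominator = 44 + j28.
|G(j2)| = |8| / |44 + j28| = 8 / 52.154 ≈ 0.1534.
In decibels: 20·log₁₀(0.1534) ≈ -16.3 dB.

|G(j2)|_dB ≈ -16.3 dB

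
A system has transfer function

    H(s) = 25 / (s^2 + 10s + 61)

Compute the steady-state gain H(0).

H(0) = 25/61 ≈ 0.4098

Set s = 0: H(0) = (25) / (61) = 25/61.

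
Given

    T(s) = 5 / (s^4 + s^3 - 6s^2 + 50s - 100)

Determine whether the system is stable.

unstable

The denominator s^4 + s^3 - 6s^2 + 50s - 100 factors as (s + 5)(s^2 - 2s + 10)(s - 2), giving poles at s = -5, 1 ± 3j, 2.
Since the pole(s) at s = 1 ± 3j, 2 lie in the right half-plane, the system is unstable.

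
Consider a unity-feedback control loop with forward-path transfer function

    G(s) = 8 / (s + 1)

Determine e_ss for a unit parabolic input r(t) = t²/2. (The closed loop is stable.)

G(s) has no poles at the origin.
This is a Type 0 system; Ka = lim_{s→0} s^2·G(s) = 0, so the steady-state error for a parabola input is infinite.

e_ss = ∞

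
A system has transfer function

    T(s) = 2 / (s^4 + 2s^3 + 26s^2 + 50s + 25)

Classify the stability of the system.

marginally stable

The denominator s^4 + 2s^3 + 26s^2 + 50s + 25 factors as (s^2 + 25)(s + 1)^2, giving poles at s = 5j, -5j, -1, -1.
Since the simple pole(s) at s = ±5j lie on the jω-axis with none in the right half-plane, the system is marginally stable.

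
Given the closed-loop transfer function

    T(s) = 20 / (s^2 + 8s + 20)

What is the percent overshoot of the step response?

%OS ≈ 0.187%

Comparing s^2 + 8s + 20 to s^2 + 2ζωₙs + ωₙ²: ωₙ = √20 ≈ 4.472 rad/s and ζ = 8/(2·√20) ≈ 0.8944.
%OS = 100·exp(−πζ/√(1−ζ²)) = 100·exp(−π·0.8944/√(1−0.8944²)) ≈ 0.187%.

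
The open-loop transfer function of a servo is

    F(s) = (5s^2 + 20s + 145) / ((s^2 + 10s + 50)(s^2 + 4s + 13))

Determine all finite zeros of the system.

s = -2 + 5j, -2 - 5j

Set the numerator to zero: 5s^2 + 20s + 145 = 0, i.e. 5·(s^2 + 4s + 29) = 0.
Factoring: (s^2 + 4s + 29) = 0.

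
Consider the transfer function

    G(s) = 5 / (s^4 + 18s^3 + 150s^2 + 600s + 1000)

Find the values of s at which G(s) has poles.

The poles are the roots of the denominator s^4 + 18s^3 + 150s^2 + 600s + 1000 = 0.
No real roots exist; factor into two real quadratics: (s^2 + 8s + 20)(s^2 + 10s + 50) = 0.
Each quadratic gives a conjugate pair via the quadratic formula.

s = -4 ± 2j, -5 ± 5j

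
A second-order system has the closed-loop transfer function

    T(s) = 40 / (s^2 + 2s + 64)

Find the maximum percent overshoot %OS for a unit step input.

Comparing s^2 + 2s + 64 to s^2 + 2ζωₙs + ωₙ²: ωₙ = 8 rad/s and ζ = 2/(2·8) = 0.125.
%OS = 100·exp(−πζ/√(1−ζ²)) = 100·exp(−π·0.125/√(1−0.125²)) ≈ 67.3%.

%OS ≈ 67.3%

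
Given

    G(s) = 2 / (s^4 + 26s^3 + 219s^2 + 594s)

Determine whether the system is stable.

marginally stable

The denominator s^4 + 26s^3 + 219s^2 + 594s factors as s(s + 11)(s + 6)(s + 9), giving poles at s = 0, -11, -6, -9.
Since the simple pole(s) at s = 0 lie on the jω-axis with none in the right half-plane, the system is marginally stable.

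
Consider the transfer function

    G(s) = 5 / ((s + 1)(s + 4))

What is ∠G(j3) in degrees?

∠G(j3) ≈ -108.4°

At s = j3: numerator = 5, denominator = -5 + j15.
∠G = ∠num − ∠den = 0° − (108.43°) = -108.4°.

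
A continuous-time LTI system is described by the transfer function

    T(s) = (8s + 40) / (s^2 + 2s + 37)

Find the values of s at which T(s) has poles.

s = -1 ± 6j

The poles are the roots of the denominator s^2 + 2s + 37 = 0.
Using the quadratic formula: s = (-2 ± √(-144))/2 = -1 ± 6j.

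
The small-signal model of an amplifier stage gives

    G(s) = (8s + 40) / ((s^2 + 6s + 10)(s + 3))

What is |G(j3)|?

|G(j3)| ≈ 0.6099

Substitute s = j3: numerator = 40 + j24, denominator = -51 + j57.
|G(j3)| = |40 + j24| / |-51 + j57| = 46.648 / 76.485 ≈ 0.6099.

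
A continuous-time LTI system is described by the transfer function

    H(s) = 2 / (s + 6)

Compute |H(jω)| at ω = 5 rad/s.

Substitute s = j5: numerator = 2, denominator = 6 + j5.
|H(j5)| = |2| / |6 + j5| = 2 / 7.8102 ≈ 0.2561.

|H(j5)| ≈ 0.2561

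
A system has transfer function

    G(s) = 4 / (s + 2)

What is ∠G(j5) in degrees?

At s = j5: numerator = 4, denominator = 2 + j5.
∠G = ∠num − ∠den = 0° − (68.199°) = -68.20°.

∠G(j5) ≈ -68.20°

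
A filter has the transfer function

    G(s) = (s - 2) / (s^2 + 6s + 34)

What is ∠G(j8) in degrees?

∠G(j8) ≈ -17.97°

At s = j8: numerator = -2 + j8, denominator = -30 + j48.
∠G = ∠num − ∠den = 104.04° − (122.01°) = -17.97°.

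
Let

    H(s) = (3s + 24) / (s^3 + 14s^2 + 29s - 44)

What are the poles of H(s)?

The poles are the roots of the denominator s^3 + 14s^2 + 29s - 44 = 0.
Trying s = -11: the polynomial evaluates to 0, so (s + 11) is a factor.
Dividing out leaves s^2 + 3s - 4 = 0.
Factoring the quadratic: (s + 4)(s - 1) = 0.

s = -11, -4, 1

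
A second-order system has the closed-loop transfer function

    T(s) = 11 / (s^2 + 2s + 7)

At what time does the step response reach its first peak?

t_p ≈ 1.283 s

Comparing s^2 + 2s + 7 to s^2 + 2ζωₙs + ωₙ²: ωₙ = √7 ≈ 2.646 rad/s and ζ = 2/(2·√7) ≈ 0.3780.
ζωₙ = 2/2 = 1, so ω_d = ωₙ√(1−ζ²) = √(ωₙ² − (ζωₙ)²) = √(7 − 1²) = √6 ≈ 2.449 rad/s.
t_p = π/ω_d = π/2.449 ≈ 1.283 s.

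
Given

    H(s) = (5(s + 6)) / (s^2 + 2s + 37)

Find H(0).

At s = 0 each factor (s + a) contributes a and each (s^2 + bs + c) contributes c.
H(0) = 5·(6) / ((37)) = 30/37 = 30/37.

H(0) = 30/37 ≈ 0.8108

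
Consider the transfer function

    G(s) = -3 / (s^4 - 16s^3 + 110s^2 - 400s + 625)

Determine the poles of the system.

s = 5, 3 + 4j, 3 - 4j, 5

The poles are the roots of the denominator s^4 - 16s^3 + 110s^2 - 400s + 625 = 0.
Trying s = 5: the polynomial evaluates to 0, so (s - 5) is a factor.
Dividing out leaves s^3 - 11s^2 + 55s - 125 = 0.
This factors further as (s^2 - 6s + 25)(s - 5) = 0.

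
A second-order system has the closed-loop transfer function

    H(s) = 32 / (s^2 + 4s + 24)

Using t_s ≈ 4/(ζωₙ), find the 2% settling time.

t_s ≈ 2 s

Comparing s^2 + 4s + 24 to s^2 + 2ζωₙs + ωₙ²: ωₙ = √24 ≈ 4.899 rad/s and ζ = 4/(2·√24) ≈ 0.4082.
ζωₙ = 4/2 = 2, so t_s ≈ 4/(ζωₙ) = 4/2 = 2 s.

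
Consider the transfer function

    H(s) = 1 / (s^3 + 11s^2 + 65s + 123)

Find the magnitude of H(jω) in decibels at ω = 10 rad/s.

Substitute s = j10: numerator = 1, denominator = -977 - j350.
|H(j10)| = |1| / |-977 - j350| = 1 / 1037.8 ≈ 0.0009636.
In decibels: 20·log₁₀(0.0009636) ≈ -60.3 dB.

|H(j10)|_dB ≈ -60.3 dB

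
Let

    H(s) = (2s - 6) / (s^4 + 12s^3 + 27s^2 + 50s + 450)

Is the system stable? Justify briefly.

unstable

The denominator s^4 + 12s^3 + 27s^2 + 50s + 450 factors as (s + 9)(s^2 - 2s + 10)(s + 5), giving poles at s = -9, 1 + 3j, 1 - 3j, -5.
Since the pole(s) at s = 1 ± 3j lie in the right half-plane, the system is unstable.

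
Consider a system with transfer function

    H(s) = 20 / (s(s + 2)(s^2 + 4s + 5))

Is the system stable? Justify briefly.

The poles can be read from the denominator factors: s = 0, -2, -2 ± j.
Since the simple pole(s) at s = 0 lie on the jω-axis with none in the right half-plane, the system is marginally stable.

marginally stable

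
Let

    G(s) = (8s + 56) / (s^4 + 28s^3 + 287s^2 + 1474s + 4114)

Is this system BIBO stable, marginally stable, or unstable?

The denominator s^4 + 28s^3 + 287s^2 + 1474s + 4114 factors as (s + 11)^2(s^2 + 6s + 34), giving poles at s = -11, -3 ± 5j, -11.
Since all poles lie strictly in the left half-plane, the system is stable.

stable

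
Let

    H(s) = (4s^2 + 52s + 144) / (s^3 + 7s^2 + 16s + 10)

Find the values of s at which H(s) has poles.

The poles are the roots of the denominator s^3 + 7s^2 + 16s + 10 = 0.
Trying s = -1: the polynomial evaluates to 0, so (s + 1) is a factor.
Dividing out leaves s^2 + 6s + 10 = 0.
The quadratic formula then gives s = -3 ± 1j.

s = -3 ± j, -1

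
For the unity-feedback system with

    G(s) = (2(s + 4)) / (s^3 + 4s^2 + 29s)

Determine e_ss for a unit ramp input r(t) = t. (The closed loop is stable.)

G(s) has one pole at the origin.
This is a Type 1 system. Kv = lim_{s→0} s·G(s) = 8/29.
e_ss = 1/Kv = 1/(8/29) = 29/8 ≈ 3.625.

e_ss = 3.625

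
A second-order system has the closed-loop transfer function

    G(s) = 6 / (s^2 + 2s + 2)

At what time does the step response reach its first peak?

Comparing s^2 + 2s + 2 to s^2 + 2ζωₙs + ωₙ²: ωₙ = √2 ≈ 1.414 rad/s and ζ = 2/(2·√2) ≈ 0.7071.
ζωₙ = 2/2 = 1, so ω_d = ωₙ√(1−ζ²) = √(ωₙ² − (ζωₙ)²) = √(2 − 1²) = √1 = 1 rad/s.
t_p = π/ω_d = π/1 ≈ 3.142 s.

t_p ≈ 3.142 s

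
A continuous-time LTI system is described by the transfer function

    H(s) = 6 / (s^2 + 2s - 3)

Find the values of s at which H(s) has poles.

s = -3, 1

The poles are the roots of the denominator s^2 + 2s - 3 = 0.
Factoring: (s + 3)(s - 1) = 0, so s = -3 and s = 1.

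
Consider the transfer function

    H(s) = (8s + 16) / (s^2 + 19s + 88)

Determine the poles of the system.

The poles are the roots of the denominator s^2 + 19s + 88 = 0.
Factoring: (s + 11)(s + 8) = 0, so s = -11 and s = -8.

s = -11, -8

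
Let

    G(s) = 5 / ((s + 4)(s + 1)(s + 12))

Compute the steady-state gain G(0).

G(0) = 5/48 ≈ 0.1042

Set s = 0: G(0) = (5) / (48) = 5/48.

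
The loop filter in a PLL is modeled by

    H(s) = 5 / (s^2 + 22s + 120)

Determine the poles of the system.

The poles are the roots of the denominator s^2 + 22s + 120 = 0.
Factoring: (s + 12)(s + 10) = 0, so s = -12 and s = -10.

s = -12, -10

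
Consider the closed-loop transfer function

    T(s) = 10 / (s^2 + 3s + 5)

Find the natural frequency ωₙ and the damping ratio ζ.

Compare the denominator to the standard form s^2 + 2ζωₙs + ωₙ².
ωₙ² = 5, so ωₙ = √5 ≈ 2.236 rad/s.
2ζωₙ = 3, so ζ = 3/(2·√5) ≈ 0.6708.

ωₙ ≈ 2.236 rad/s, ζ ≈ 0.6708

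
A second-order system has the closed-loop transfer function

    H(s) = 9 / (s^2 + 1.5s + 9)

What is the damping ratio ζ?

Compare the denominator to the standard form s^2 + 2ζωₙs + ωₙ².
ωₙ² = 9, so ωₙ = 3 rad/s.
2ζωₙ = 1.5, so ζ = 1.5/(2·3) = 0.25.

ζ = 0.25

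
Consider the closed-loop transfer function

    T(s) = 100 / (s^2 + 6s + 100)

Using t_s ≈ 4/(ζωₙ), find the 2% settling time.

Comparing s^2 + 6s + 100 to s^2 + 2ζωₙs + ωₙ²: ωₙ = 10 rad/s and ζ = 6/(2·10) = 0.3.
ζωₙ = 6/2 = 3, so t_s ≈ 4/(ζωₙ) = 4/3 ≈ 1.333 s.

t_s ≈ 1.333 s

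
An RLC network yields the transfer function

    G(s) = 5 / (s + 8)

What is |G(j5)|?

Substitute s = j5: numerator = 5, denominator = 8 + j5.
|G(j5)| = |5| / |8 + j5| = 5 / 9.4340 ≈ 0.5300.

|G(j5)| ≈ 0.5300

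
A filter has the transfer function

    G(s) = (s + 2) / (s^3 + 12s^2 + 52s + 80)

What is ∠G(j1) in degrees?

At s = j1: numerator = 2 + j1, denominator = 68 + j51.
∠G = ∠num − ∠den = 26.565° − (36.870°) = -10.30°.

∠G(j1) ≈ -10.30°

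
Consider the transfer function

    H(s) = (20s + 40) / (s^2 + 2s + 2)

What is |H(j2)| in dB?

|H(j2)|_dB ≈ 22.0 dB

Substitute s = j2: numerator = 40 + j40, denominator = -2 + j4.
|H(j2)| = |40 + j40| / |-2 + j4| = 56.569 / 4.4721 ≈ 12.65.
In decibels: 20·log₁₀(12.65) ≈ 22.0 dB.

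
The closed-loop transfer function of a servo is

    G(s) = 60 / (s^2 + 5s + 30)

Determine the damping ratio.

Compare the denominator to the standard form s^2 + 2ζωₙs + ωₙ².
ωₙ² = 30, so ωₙ = √30 ≈ 5.477 rad/s.
2ζωₙ = 5, so ζ = 5/(2·√30) ≈ 0.4564.

ζ ≈ 0.4564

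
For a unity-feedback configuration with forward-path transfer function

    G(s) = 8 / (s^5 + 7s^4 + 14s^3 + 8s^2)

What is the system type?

The denominator has 2 factors of s at the origin (free integrators), so this is a Type 2 system.

Type 2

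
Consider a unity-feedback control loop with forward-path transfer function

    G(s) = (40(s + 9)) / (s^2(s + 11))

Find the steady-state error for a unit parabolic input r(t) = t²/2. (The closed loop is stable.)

G(s) has 2 poles at the origin.
This is a Type 2 system. Ka = lim_{s→0} s^2·G(s) = 360/11.
e_ss = 1/Ka = 1/(360/11) = 11/360 ≈ 0.03056.

e_ss = 0.03056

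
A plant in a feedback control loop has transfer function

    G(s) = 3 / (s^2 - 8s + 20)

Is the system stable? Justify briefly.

The denominator s^2 - 8s + 20 factors as (s^2 - 8s + 20), giving poles at s = 4 ± 2j.
Since the pole(s) at s = 4 + 2j, 4 - 2j lie in the right half-plane, the system is unstable.

unstable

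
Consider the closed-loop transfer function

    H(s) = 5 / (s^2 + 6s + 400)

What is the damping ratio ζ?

ζ = 0.15

Compare the denominator to the standard form s^2 + 2ζωₙs + ωₙ².
ωₙ² = 400, so ωₙ = 20 rad/s.
2ζωₙ = 6, so ζ = 6/(2·20) = 0.15.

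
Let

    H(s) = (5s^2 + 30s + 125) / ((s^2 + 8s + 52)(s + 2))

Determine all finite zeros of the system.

s = -3 + 4j, -3 - 4j

Set the numerator to zero: 5s^2 + 30s + 125 = 0, i.e. 5·(s^2 + 6s + 25) = 0.
Factoring: (s^2 + 6s + 25) = 0.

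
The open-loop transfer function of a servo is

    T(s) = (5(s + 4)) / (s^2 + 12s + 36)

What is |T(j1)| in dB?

|T(j1)|_dB ≈ -5.08 dB

Substitute s = j1: numerator = 20 + j5, denominator = 35 + j12.
|T(j1)| = |20 + j5| / |35 + j12| = 20.616 / 37 ≈ 0.5572.
In decibels: 20·log₁₀(0.5572) ≈ -5.08 dB.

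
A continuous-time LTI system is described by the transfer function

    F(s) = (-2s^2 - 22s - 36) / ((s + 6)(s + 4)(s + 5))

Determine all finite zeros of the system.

Set the numerator to zero: -2s^2 - 22s - 36 = 0, i.e. -2·(s^2 + 11s + 18) = 0.
Factoring: (s + 2)(s + 9) = 0.

s = -2, -9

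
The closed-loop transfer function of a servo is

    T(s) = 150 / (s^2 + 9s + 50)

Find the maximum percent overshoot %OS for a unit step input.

%OS ≈ 7.49%

Comparing s^2 + 9s + 50 to s^2 + 2ζωₙs + ωₙ²: ωₙ = √50 ≈ 7.071 rad/s and ζ = 9/(2·√50) ≈ 0.6364.
%OS = 100·exp(−πζ/√(1−ζ²)) = 100·exp(−π·0.6364/√(1−0.6364²)) ≈ 7.49%.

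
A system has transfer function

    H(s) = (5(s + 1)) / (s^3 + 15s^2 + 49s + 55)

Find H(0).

H(0) = 1/11 ≈ 0.09091

Set s = 0: H(0) = (5) / (55) = 1/11.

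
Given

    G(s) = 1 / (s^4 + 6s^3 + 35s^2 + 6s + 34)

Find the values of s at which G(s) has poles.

The poles are the roots of the denominator s^4 + 6s^3 + 35s^2 + 6s + 34 = 0.
No real roots exist; factor into two real quadratics: (s^2 + 1)(s^2 + 6s + 34) = 0.
Each quadratic gives a conjugate pair via the quadratic formula.

s = j, -j, -3 + 5j, -3 - 5j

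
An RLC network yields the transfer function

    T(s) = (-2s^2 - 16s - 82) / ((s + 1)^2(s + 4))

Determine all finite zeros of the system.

s = -4 + 5j, -4 - 5j

Set the numerator to zero: -2s^2 - 16s - 82 = 0, i.e. -2·(s^2 + 8s + 41) = 0.
Factoring: (s^2 + 8s + 41) = 0.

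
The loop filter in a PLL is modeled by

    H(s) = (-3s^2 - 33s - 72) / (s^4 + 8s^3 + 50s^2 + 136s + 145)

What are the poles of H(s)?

s = -2 ± j, -2 ± 5j

The poles are the roots of the denominator s^4 + 8s^3 + 50s^2 + 136s + 145 = 0.
No real roots exist; factor into two real quadratics: (s^2 + 4s + 5)(s^2 + 4s + 29) = 0.
Each quadratic gives a conjugate pair via the quadratic formula.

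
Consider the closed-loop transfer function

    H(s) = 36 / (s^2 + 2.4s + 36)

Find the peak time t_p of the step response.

t_p ≈ 0.5344 s

Comparing s^2 + 2.4s + 36 to s^2 + 2ζωₙs + ωₙ²: ωₙ = 6 rad/s and ζ = 2.4/(2·6) = 0.2.
ζωₙ = 2.4/2 = 1.2, so ω_d = ωₙ√(1−ζ²) = √(ωₙ² − (ζωₙ)²) = √(36 − 1.2²) = √34.56 ≈ 5.879 rad/s.
t_p = π/ω_d = π/5.879 ≈ 0.5344 s.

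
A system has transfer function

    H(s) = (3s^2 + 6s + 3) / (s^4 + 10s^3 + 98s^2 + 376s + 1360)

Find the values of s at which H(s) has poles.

The poles are the roots of the denominator s^4 + 10s^3 + 98s^2 + 376s + 1360 = 0.
No real roots exist; factor into two real quadratics: (s^2 + 4s + 40)(s^2 + 6s + 34) = 0.
Each quadratic gives a conjugate pair via the quadratic formula.

s = -2 + 6j, -2 - 6j, -3 + 5j, -3 - 5j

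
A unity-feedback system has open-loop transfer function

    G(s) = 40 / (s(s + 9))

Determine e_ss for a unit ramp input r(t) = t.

G(s) has one pole at the origin.
This is a Type 1 system. Kv = lim_{s→0} s·G(s) = 40/9.
e_ss = 1/Kv = 1/(40/9) = 9/40 ≈ 0.2250.

e_ss = 0.2250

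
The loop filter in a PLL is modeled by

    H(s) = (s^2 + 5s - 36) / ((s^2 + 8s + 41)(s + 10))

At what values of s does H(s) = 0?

s = 4, -9

Set the numerator to zero: s^2 + 5s - 36 = 0.
Factoring: (s - 4)(s + 9) = 0.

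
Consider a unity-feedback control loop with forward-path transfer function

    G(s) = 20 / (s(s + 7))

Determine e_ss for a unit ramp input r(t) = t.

G(s) has one pole at the origin.
This is a Type 1 system. Kv = lim_{s→0} s·G(s) = 20/7.
e_ss = 1/Kv = 1/(20/7) = 7/20 ≈ 0.3500.

e_ss = 0.3500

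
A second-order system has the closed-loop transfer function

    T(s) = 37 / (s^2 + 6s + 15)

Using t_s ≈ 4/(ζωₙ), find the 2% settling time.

Comparing s^2 + 6s + 15 to s^2 + 2ζωₙs + ωₙ²: ωₙ = √15 ≈ 3.873 rad/s and ζ = 6/(2·√15) ≈ 0.7746.
ζωₙ = 6/2 = 3, so t_s ≈ 4/(ζωₙ) = 4/3 ≈ 1.333 s.

t_s ≈ 1.333 s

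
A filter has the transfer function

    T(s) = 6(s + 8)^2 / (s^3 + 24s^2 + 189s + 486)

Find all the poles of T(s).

The poles are the roots of the denominator s^3 + 24s^2 + 189s + 486 = 0.
Trying s = -9: the polynomial evaluates to 0, so (s + 9) is a factor.
Dividing out leaves s^2 + 15s + 54 = 0.
Factoring the quadratic: (s + 9)(s + 6) = 0.

s = -9, -9, -6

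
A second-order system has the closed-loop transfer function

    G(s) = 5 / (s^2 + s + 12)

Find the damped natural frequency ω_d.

ω_d ≈ 3.428 rad/s

Comparing s^2 + s + 12 to s^2 + 2ζωₙs + ωₙ²: ωₙ = √12 ≈ 3.464 rad/s and ζ = 1/(2·√12) ≈ 0.1443.
ζωₙ = 1/2 = 0.5, so ω_d = ωₙ√(1−ζ²) = √(ωₙ² − (ζωₙ)²) = √(12 − 0.5²) = √11.75 ≈ 3.428 rad/s.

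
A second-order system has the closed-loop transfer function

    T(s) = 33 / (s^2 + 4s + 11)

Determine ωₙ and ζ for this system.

Compare the denominator to the standard form s^2 + 2ζωₙs + ωₙ².
ωₙ² = 11, so ωₙ = √11 ≈ 3.317 rad/s.
2ζωₙ = 4, so ζ = 4/(2·√11) ≈ 0.6030.

ωₙ ≈ 3.317 rad/s, ζ ≈ 0.6030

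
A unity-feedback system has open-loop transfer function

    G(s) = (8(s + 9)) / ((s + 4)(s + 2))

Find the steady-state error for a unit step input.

e_ss = 0.1000

G(s) has no poles at the origin.
This is a Type 0 system. Kp = lim_{s→0} G(s) = 72/8 = 9.
e_ss = 1/(1 + Kp) = 1/(1 + 9) = 1/10 ≈ 0.1000.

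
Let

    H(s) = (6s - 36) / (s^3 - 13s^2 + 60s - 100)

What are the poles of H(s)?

The poles are the roots of the denominator s^3 - 13s^2 + 60s - 100 = 0.
Trying s = 5: the polynomial evaluates to 0, so (s - 5) is a factor.
Dividing out leaves s^2 - 8s + 20 = 0.
The quadratic formula then gives s = 4 ± 2j.

s = 4 ± 2j, 5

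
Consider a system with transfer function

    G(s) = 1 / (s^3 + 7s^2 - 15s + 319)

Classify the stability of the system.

unstable

The denominator s^3 + 7s^2 - 15s + 319 factors as (s^2 - 4s + 29)(s + 11), giving poles at s = 2 + 5j, 2 - 5j, -11.
Since the pole(s) at s = 2 ± 5j lie in the right half-plane, the system is unstable.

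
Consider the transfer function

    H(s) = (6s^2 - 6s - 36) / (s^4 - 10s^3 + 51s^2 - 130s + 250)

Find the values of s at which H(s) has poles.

The poles are the roots of the denominator s^4 - 10s^3 + 51s^2 - 130s + 250 = 0.
No real roots exist; factor into two real quadratics: (s^2 - 8s + 25)(s^2 - 2s + 10) = 0.
Each quadratic gives a conjugate pair via the quadratic formula.

s = 4 + 3j, 4 - 3j, 1 + 3j, 1 - 3j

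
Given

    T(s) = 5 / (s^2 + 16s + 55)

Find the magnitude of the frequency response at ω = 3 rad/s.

|T(j3)| ≈ 0.07521

Substitute s = j3: numerator = 5, denominator = 46 + j48.
|T(j3)| = |5| / |46 + j48| = 5 / 66.483 ≈ 0.07521.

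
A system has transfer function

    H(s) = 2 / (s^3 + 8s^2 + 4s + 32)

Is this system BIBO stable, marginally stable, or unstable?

The denominator s^3 + 8s^2 + 4s + 32 factors as (s^2 + 4)(s + 8), giving poles at s = 2j, -2j, -8.
Since the simple pole(s) at s = 2j, -2j lie on the jω-axis with none in the right half-plane, the system is marginally stable.

marginally stable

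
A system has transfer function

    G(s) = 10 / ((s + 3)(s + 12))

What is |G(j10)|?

|G(j10)| ≈ 0.06132

Substitute s = j10: numerator = 10, denominator = -64 + j150.
|G(j10)| = |10| / |-64 + j150| = 10 / 163.08 ≈ 0.06132.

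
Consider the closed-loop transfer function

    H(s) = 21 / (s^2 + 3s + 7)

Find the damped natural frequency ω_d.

Comparing s^2 + 3s + 7 to s^2 + 2ζωₙs + ωₙ²: ωₙ = √7 ≈ 2.646 rad/s and ζ = 3/(2·√7) ≈ 0.5669.
ζωₙ = 3/2 = 1.5, so ω_d = ωₙ√(1−ζ²) = √(ωₙ² − (ζωₙ)²) = √(7 − 1.5²) = √4.75 ≈ 2.179 rad/s.

ω_d ≈ 2.179 rad/s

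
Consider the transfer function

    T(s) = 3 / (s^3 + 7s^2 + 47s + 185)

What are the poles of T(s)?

s = -5, -1 + 6j, -1 - 6j

The poles are the roots of the denominator s^3 + 7s^2 + 47s + 185 = 0.
Trying s = -5: the polynomial evaluates to 0, so (s + 5) is a factor.
Dividing out leaves s^2 + 2s + 37 = 0.
The quadratic formula then gives s = -1 ± 6j.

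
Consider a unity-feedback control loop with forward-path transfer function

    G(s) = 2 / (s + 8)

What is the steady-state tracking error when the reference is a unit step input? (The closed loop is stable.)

e_ss = 0.8000

G(s) has no poles at the origin.
This is a Type 0 system. Kp = lim_{s→0} G(s) = 2/8 = 1/4.
e_ss = 1/(1 + Kp) = 1/(1 + 1/4) = 4/5 ≈ 0.8000.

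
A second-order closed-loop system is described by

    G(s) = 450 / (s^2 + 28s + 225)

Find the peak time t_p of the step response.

Comparing s^2 + 28s + 225 to s^2 + 2ζωₙs + ωₙ²: ωₙ = 15 rad/s and ζ = 28/(2·15) ≈ 0.9333.
ζωₙ = 28/2 = 14, so ω_d = ωₙ√(1−ζ²) = √(ωₙ² − (ζωₙ)²) = √(225 − 14²) = √29 ≈ 5.385 rad/s.
t_p = π/ω_d = π/5.385 ≈ 0.5834 s.

t_p ≈ 0.5834 s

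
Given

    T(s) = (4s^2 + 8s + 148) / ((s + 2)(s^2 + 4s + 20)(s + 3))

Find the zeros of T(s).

Set the numerator to zero: 4s^2 + 8s + 148 = 0, i.e. 4·(s^2 + 2s + 37) = 0.
Factoring: (s^2 + 2s + 37) = 0.

s = -1 ± 6j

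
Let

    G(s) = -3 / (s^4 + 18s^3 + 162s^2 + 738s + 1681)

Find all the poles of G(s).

s = -5 ± 4j, -4 ± 5j

The poles are the roots of the denominator s^4 + 18s^3 + 162s^2 + 738s + 1681 = 0.
No real roots exist; factor into two real quadratics: (s^2 + 10s + 41)(s^2 + 8s + 41) = 0.
Each quadratic gives a conjugate pair via the quadratic formula.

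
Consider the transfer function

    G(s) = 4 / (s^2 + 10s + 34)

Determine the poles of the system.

s = -5 + 3j, -5 - 3j

The poles are the roots of the denominator s^2 + 10s + 34 = 0.
Using the quadratic formula: s = (-10 ± √(-36))/2 = -5 ± 3j.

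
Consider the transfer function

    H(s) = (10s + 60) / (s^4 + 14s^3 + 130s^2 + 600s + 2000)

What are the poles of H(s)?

s = -5 ± 5j, -2 ± 6j

The poles are the roots of the denominator s^4 + 14s^3 + 130s^2 + 600s + 2000 = 0.
No real roots exist; factor into two real quadratics: (s^2 + 10s + 50)(s^2 + 4s + 40) = 0.
Each quadratic gives a conjugate pair via the quadratic formula.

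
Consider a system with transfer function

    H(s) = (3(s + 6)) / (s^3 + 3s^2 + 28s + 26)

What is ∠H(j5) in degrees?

∠H(j5) ≈ -123.2°

At s = j5: numerator = 18 + j15, denominator = -49 + j15.
∠H = ∠num − ∠den = 39.806° − (162.98°) = -123.2°.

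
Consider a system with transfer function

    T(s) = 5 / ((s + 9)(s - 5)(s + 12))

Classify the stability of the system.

The poles can be read from the denominator factors: s = -9, 5, -12.
Since the pole(s) at s = 5 lie in the right half-plane, the system is unstable.

unstable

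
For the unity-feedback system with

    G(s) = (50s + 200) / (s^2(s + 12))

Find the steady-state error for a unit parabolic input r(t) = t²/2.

G(s) has 2 poles at the origin.
This is a Type 2 system. Ka = lim_{s→0} s^2·G(s) = 200/12 = 50/3.
e_ss = 1/Ka = 1/(50/3) = 3/50 ≈ 0.06000.

e_ss = 0.06000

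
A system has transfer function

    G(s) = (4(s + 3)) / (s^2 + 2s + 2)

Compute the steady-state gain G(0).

G(0) = 6

At s = 0 each factor (s + a) contributes a and each (s^2 + bs + c) contributes c.
G(0) = 4·(3) / ((2)) = 12/2 = 6.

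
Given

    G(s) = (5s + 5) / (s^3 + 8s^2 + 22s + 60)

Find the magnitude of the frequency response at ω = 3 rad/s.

|G(j3)| ≈ 0.3875

Substitute s = j3: numerator = 5 + j15, denominator = -12 + j39.
|G(j3)| = |5 + j15| / |-12 + j39| = 15.811 / 40.804 ≈ 0.3875.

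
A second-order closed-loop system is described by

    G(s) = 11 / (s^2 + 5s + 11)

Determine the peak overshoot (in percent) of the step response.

Comparing s^2 + 5s + 11 to s^2 + 2ζωₙs + ωₙ²: ωₙ = √11 ≈ 3.317 rad/s and ζ = 5/(2·√11) ≈ 0.7538.
%OS = 100·exp(−πζ/√(1−ζ²)) = 100·exp(−π·0.7538/√(1−0.7538²)) ≈ 2.72%.

%OS ≈ 2.72%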